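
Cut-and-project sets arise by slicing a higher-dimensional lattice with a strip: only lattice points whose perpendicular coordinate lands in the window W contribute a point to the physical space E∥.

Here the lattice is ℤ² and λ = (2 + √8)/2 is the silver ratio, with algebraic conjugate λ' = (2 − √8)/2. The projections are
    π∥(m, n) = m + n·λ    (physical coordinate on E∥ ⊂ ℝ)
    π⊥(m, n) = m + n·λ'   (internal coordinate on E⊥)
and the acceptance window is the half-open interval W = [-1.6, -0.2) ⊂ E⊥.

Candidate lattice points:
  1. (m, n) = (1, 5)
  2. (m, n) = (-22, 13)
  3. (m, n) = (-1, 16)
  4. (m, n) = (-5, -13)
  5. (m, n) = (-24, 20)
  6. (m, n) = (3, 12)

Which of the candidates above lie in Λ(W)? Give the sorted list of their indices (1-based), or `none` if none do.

1

Compute λ' = (2−√8)/2 = -0.414214, so π⊥(m,n) = m -0.414214·n.
#1 (1,5): internal coord 1 + (5)·λ' = -1.071068; -1.071068 ∈ [-1.6, -0.2) → IN Λ
#2 (-22,13): internal coord -22 + (13)·λ' = -27.384776; -27.384776 ∉ [-1.6, -0.2) → out
#3 (-1,16): internal coord -1 + (16)·λ' = -7.627417; -7.627417 ∉ [-1.6, -0.2) → out
#4 (-5,-13): internal coord -5 + (-13)·λ' = +0.384776; +0.384776 ∉ [-1.6, -0.2) → out
#5 (-24,20): internal coord -24 + (20)·λ' = -32.284271; -32.284271 ∉ [-1.6, -0.2) → out
#6 (3,12): internal coord 3 + (12)·λ' = -1.970563; -1.970563 ∉ [-1.6, -0.2) → out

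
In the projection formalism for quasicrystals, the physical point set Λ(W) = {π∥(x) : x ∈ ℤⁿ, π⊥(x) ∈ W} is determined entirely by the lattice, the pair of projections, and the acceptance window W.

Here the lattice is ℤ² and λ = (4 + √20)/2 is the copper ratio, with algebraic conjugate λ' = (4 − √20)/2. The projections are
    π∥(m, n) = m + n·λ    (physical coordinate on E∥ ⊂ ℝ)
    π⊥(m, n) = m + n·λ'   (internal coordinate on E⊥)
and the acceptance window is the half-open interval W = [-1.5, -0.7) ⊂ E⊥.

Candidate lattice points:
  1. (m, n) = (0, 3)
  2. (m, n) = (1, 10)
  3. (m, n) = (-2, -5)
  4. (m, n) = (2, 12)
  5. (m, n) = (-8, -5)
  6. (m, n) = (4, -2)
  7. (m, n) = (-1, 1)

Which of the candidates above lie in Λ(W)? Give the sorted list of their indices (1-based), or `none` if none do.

1, 2, 3, 4, 7

λ' = (4−√20)/2 ≈ -0.23607.
[1] lift (0,3): star map gives -0.70820; window check -1.5 ≤ -0.70820 < -0.7 is true → IN Λ
[2] lift (1,10): star map gives -1.36068; window check -1.5 ≤ -1.36068 < -0.7 is true → IN Λ
[3] lift (-2,-5): star map gives -0.81966; window check -1.5 ≤ -0.81966 < -0.7 is true → IN Λ
[4] lift (2,12): star map gives -0.83282; window check -1.5 ≤ -0.83282 < -0.7 is true → IN Λ
[5] lift (-8,-5): star map gives -6.81966; window check -1.5 ≤ -6.81966 < -0.7 is false → out
[6] lift (4,-2): star map gives 4.47214; window check -1.5 ≤ 4.47214 < -0.7 is false → out
[7] lift (-1,1): star map gives -1.23607; window check -1.5 ≤ -1.23607 < -0.7 is true → IN Λ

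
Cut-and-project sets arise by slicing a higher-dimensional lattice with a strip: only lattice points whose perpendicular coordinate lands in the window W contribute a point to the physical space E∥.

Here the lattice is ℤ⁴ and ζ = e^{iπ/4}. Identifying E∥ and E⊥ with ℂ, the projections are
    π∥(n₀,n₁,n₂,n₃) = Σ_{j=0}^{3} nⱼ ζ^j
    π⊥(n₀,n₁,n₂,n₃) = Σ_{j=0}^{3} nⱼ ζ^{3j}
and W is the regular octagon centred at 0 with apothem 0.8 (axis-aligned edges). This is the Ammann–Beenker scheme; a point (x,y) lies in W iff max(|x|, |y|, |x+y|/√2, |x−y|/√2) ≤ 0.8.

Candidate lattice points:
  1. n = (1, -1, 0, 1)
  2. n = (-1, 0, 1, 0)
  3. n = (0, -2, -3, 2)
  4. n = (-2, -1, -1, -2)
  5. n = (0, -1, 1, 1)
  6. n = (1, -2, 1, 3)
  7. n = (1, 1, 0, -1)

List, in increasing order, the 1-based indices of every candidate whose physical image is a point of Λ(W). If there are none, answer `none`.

7

Internal map: ζ^{3j} for j=0..3 gives (1,0), (−√2/2,√2/2), (0,−1), (√2/2,√2/2).
#1 (1, -1, 0, 1): internal (2.4142, 0.0000); octagon support 2.4142 vs apothem 0.8 → ∉ W
#2 (-1, 0, 1, 0): internal (-1.0000, -1.0000); octagon support 1.4142 vs apothem 0.8 → ∉ W
#3 (0, -2, -3, 2): internal (2.8284, 3.0000); octagon support 4.1213 vs apothem 0.8 → ∉ W
#4 (-2, -1, -1, -2): internal (-2.7071, -1.1213); octagon support 2.7071 vs apothem 0.8 → ∉ W
#5 (0, -1, 1, 1): internal (1.4142, -1.0000); octagon support 1.7071 vs apothem 0.8 → ∉ W
#6 (1, -2, 1, 3): internal (4.5355, -0.2929); octagon support 4.5355 vs apothem 0.8 → ∉ W
#7 (1, 1, 0, -1): internal (-0.4142, 0.0000); octagon support 0.4142 vs apothem 0.8 → ∈ W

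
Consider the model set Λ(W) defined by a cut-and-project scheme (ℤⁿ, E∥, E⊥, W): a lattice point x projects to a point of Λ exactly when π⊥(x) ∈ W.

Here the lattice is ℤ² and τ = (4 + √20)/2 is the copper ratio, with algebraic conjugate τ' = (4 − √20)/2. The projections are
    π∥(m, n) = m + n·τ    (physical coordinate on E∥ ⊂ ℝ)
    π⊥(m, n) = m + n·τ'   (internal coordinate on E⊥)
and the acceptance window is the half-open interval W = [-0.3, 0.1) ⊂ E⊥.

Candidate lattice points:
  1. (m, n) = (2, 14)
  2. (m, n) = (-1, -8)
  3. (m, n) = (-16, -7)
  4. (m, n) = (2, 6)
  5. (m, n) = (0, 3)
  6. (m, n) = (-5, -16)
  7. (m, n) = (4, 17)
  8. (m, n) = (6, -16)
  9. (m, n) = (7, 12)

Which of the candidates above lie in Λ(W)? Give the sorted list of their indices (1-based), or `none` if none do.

7

τ' = (4−√20)/2 ≈ -0.2361.
[1] lift (2,14): star map gives -1.3050; window check -0.3 ≤ -1.3050 < 0.1 is false → out
[2] lift (-1,-8): star map gives 0.8885; window check -0.3 ≤ 0.8885 < 0.1 is false → out
[3] lift (-16,-7): star map gives -14.3475; window check -0.3 ≤ -14.3475 < 0.1 is false → out
[4] lift (2,6): star map gives 0.5836; window check -0.3 ≤ 0.5836 < 0.1 is false → out
[5] lift (0,3): star map gives -0.7082; window check -0.3 ≤ -0.7082 < 0.1 is false → out
[6] lift (-5,-16): star map gives -1.2229; window check -0.3 ≤ -1.2229 < 0.1 is false → out
[7] lift (4,17): star map gives -0.0132; window check -0.3 ≤ -0.0132 < 0.1 is true → IN Λ
[8] lift (6,-16): star map gives 9.7771; window check -0.3 ≤ 9.7771 < 0.1 is false → out
[9] lift (7,12): star map gives 4.1672; window check -0.3 ≤ 4.1672 < 0.1 is false → out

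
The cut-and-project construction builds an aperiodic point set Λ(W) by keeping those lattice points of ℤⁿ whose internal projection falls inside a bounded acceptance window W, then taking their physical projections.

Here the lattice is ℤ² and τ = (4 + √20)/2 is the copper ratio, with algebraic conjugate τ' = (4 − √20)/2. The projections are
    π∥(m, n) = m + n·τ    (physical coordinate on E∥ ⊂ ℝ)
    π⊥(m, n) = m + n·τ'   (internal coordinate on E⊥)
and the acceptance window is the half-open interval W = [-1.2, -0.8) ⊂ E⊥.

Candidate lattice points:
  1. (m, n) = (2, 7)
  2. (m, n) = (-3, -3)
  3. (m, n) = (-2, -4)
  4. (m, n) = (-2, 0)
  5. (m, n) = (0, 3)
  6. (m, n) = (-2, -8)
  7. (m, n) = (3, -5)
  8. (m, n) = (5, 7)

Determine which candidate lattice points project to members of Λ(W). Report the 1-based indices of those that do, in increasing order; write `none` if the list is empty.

τ' = (4−√20)/2 ≈ -0.236068.
candidate 1: (m,n)=(2,7) → π∥ = 2+7·τ ≈ 31.652476, π⊥ = 2+7·τ' ≈ 0.347524 ∉ [-1.2, -0.8) ⇒ out
candidate 2: (m,n)=(-3,-3) → π∥ = -3-3·τ ≈ -15.708204, π⊥ = -3-3·τ' ≈ -2.291796 ∉ [-1.2, -0.8) ⇒ out
candidate 3: (m,n)=(-2,-4) → π∥ = -2-4·τ ≈ -18.944272, π⊥ = -2-4·τ' ≈ -1.055728 ∈ [-1.2, -0.8) ⇒ IN Λ
candidate 4: (m,n)=(-2,0) → π∥ = -2+0·τ ≈ -2.000000, π⊥ = -2+0·τ' ≈ -2.000000 ∉ [-1.2, -0.8) ⇒ out
candidate 5: (m,n)=(0,3) → π∥ = 0+3·τ ≈ 12.708204, π⊥ = 0+3·τ' ≈ -0.708204 ∉ [-1.2, -0.8) ⇒ out
candidate 6: (m,n)=(-2,-8) → π∥ = -2-8·τ ≈ -35.888544, π⊥ = -2-8·τ' ≈ -0.111456 ∉ [-1.2, -0.8) ⇒ out
candidate 7: (m,n)=(3,-5) → π∥ = 3-5·τ ≈ -18.180340, π⊥ = 3-5·τ' ≈ 4.180340 ∉ [-1.2, -0.8) ⇒ out
candidate 8: (m,n)=(5,7) → π∥ = 5+7·τ ≈ 34.652476, π⊥ = 5+7·τ' ≈ 3.347524 ∉ [-1.2, -0.8) ⇒ out

3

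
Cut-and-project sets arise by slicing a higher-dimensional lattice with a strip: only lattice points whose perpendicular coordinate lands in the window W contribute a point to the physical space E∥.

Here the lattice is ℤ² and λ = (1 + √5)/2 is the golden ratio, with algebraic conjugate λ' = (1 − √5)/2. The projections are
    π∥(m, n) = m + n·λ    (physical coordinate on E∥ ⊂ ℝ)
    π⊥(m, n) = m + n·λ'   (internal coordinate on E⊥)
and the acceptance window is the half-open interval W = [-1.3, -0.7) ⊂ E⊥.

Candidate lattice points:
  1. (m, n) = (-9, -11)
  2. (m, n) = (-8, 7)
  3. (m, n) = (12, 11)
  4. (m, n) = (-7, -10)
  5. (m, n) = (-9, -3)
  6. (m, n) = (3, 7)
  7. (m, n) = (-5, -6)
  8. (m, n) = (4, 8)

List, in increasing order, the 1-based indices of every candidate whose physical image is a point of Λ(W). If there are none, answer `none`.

4, 7, 8

Compute λ' = (1−√5)/2 = -0.6180, so π⊥(m,n) = m -0.6180·n.
candidate 1: (m,n)=(-9,-11) → π∥ = -9-11·λ ≈ -26.7984, π⊥ = -9-11·λ' ≈ -2.2016 ∉ [-1.3, -0.7) ⇒ out
candidate 2: (m,n)=(-8,7) → π∥ = -8+7·λ ≈ 3.3262, π⊥ = -8+7·λ' ≈ -12.3262 ∉ [-1.3, -0.7) ⇒ out
candidate 3: (m,n)=(12,11) → π∥ = 12+11·λ ≈ 29.7984, π⊥ = 12+11·λ' ≈ 5.2016 ∉ [-1.3, -0.7) ⇒ out
candidate 4: (m,n)=(-7,-10) → π∥ = -7-10·λ ≈ -23.1803, π⊥ = -7-10·λ' ≈ -0.8197 ∈ [-1.3, -0.7) ⇒ IN Λ
candidate 5: (m,n)=(-9,-3) → π∥ = -9-3·λ ≈ -13.8541, π⊥ = -9-3·λ' ≈ -7.1459 ∉ [-1.3, -0.7) ⇒ out
candidate 6: (m,n)=(3,7) → π∥ = 3+7·λ ≈ 14.3262, π⊥ = 3+7·λ' ≈ -1.3262 ∉ [-1.3, -0.7) ⇒ out
candidate 7: (m,n)=(-5,-6) → π∥ = -5-6·λ ≈ -14.7082, π⊥ = -5-6·λ' ≈ -1.2918 ∈ [-1.3, -0.7) ⇒ IN Λ
candidate 8: (m,n)=(4,8) → π∥ = 4+8·λ ≈ 16.9443, π⊥ = 4+8·λ' ≈ -0.9443 ∈ [-1.3, -0.7) ⇒ IN Λ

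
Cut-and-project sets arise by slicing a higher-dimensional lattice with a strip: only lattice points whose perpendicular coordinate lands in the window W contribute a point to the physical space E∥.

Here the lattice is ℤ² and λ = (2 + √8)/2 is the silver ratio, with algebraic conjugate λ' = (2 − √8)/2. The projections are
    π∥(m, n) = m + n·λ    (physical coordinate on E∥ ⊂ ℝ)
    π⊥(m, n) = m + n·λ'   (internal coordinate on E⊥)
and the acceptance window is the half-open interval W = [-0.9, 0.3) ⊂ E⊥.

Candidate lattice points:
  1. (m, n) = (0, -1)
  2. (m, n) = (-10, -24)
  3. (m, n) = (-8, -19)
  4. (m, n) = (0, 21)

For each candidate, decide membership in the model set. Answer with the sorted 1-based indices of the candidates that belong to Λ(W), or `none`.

Compute λ' = (2−√8)/2 = -0.41421, so π⊥(m,n) = m -0.41421·n.
[1] lift (0,-1): star map gives 0.41421; window check -0.9 ≤ 0.41421 < 0.3 is false → out
[2] lift (-10,-24): star map gives -0.05887; window check -0.9 ≤ -0.05887 < 0.3 is true → IN Λ
[3] lift (-8,-19): star map gives -0.12994; window check -0.9 ≤ -0.12994 < 0.3 is true → IN Λ
[4] lift (0,21): star map gives -8.69848; window check -0.9 ≤ -8.69848 < 0.3 is false → out

2, 3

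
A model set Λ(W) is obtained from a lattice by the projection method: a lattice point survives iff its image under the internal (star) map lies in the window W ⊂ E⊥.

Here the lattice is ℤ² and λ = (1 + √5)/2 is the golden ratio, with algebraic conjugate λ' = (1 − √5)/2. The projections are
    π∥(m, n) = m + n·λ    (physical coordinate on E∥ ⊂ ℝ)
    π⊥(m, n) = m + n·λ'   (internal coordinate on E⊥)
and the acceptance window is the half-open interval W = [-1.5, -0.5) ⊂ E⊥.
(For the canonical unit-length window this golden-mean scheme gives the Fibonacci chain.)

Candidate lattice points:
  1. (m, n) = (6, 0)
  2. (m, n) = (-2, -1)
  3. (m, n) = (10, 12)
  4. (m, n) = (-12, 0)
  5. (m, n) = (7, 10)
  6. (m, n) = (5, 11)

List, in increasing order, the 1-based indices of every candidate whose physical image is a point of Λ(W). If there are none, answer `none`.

Numerically λ ≈ 1.61803 and λ' = −1/λ ≈ -0.61803.
#1 (6,0): internal coord 6 + (0)·λ' = +6.00000; +6.00000 ∉ [-1.5, -0.5) → out
#2 (-2,-1): internal coord -2 + (-1)·λ' = -1.38197; -1.38197 ∈ [-1.5, -0.5) → IN Λ
#3 (10,12): internal coord 10 + (12)·λ' = +2.58359; +2.58359 ∉ [-1.5, -0.5) → out
#4 (-12,0): internal coord -12 + (0)·λ' = -12.00000; -12.00000 ∉ [-1.5, -0.5) → out
#5 (7,10): internal coord 7 + (10)·λ' = +0.81966; +0.81966 ∉ [-1.5, -0.5) → out
#6 (5,11): internal coord 5 + (11)·λ' = -1.79837; -1.79837 ∉ [-1.5, -0.5) → out

2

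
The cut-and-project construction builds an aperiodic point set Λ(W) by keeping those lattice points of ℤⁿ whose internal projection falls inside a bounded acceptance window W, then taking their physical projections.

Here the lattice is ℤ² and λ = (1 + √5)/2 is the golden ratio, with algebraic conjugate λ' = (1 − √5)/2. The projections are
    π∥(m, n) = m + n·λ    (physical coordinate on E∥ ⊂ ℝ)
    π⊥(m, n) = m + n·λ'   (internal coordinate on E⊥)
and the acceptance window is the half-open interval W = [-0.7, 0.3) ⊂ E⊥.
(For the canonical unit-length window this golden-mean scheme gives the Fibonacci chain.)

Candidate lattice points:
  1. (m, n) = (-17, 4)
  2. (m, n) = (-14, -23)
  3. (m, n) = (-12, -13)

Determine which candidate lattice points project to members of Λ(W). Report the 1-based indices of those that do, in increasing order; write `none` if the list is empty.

2

Numerically λ ≈ 1.618034 and λ' = −1/λ ≈ -0.618034.
candidate 1: (m,n)=(-17,4) → π∥ = -17+4·λ ≈ -10.527864, π⊥ = -17+4·λ' ≈ -19.472136 ∉ [-0.7, 0.3) ⇒ out
candidate 2: (m,n)=(-14,-23) → π∥ = -14-23·λ ≈ -51.214782, π⊥ = -14-23·λ' ≈ 0.214782 ∈ [-0.7, 0.3) ⇒ IN Λ
candidate 3: (m,n)=(-12,-13) → π∥ = -12-13·λ ≈ -33.034442, π⊥ = -12-13·λ' ≈ -3.965558 ∉ [-0.7, 0.3) ⇒ out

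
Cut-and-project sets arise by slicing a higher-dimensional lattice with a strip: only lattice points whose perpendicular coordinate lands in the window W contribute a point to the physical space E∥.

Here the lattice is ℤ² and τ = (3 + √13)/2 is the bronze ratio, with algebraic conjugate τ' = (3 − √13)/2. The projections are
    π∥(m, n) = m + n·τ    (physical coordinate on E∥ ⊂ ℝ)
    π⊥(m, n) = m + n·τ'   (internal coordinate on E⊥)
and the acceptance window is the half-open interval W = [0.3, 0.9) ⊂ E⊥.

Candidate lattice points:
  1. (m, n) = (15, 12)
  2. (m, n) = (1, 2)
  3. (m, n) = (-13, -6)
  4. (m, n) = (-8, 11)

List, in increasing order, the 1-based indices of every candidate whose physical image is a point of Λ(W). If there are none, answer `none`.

2

Numerically τ ≈ 3.302776 and τ' = −1/τ ≈ -0.302776.
[1] lift (15,12): star map gives 11.366692; window check 0.3 ≤ 11.366692 < 0.9 is false → out
[2] lift (1,2): star map gives 0.394449; window check 0.3 ≤ 0.394449 < 0.9 is true → IN Λ
[3] lift (-13,-6): star map gives -11.183346; window check 0.3 ≤ -11.183346 < 0.9 is false → out
[4] lift (-8,11): star map gives -11.330532; window check 0.3 ≤ -11.330532 < 0.9 is false → out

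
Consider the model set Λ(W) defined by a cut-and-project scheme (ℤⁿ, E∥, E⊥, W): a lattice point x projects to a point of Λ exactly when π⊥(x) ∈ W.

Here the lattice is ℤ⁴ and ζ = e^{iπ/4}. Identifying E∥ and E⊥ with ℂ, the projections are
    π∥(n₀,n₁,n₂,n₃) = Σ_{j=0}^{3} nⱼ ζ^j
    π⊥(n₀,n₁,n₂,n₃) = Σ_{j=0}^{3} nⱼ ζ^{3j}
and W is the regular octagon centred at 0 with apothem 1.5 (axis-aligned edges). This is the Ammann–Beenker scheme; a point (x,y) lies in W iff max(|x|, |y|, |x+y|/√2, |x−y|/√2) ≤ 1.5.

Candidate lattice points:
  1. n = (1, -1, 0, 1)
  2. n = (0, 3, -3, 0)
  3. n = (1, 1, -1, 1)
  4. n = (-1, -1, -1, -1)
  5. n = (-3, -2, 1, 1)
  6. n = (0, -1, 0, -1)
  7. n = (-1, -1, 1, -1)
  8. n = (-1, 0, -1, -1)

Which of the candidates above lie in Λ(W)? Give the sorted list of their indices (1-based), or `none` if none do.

π⊥(n) = n₀ + n₁ζ³ + n₂ζ⁶ + n₃ζ⁹ where ζ = e^{iπ/4}.
candidate 1: n = (1, -1, 0, 1) → π⊥ ≈ (+2.41421, +0.00000); max(|x|,|y|,|x±y|/√2) = 2.41421 > 1.5 ⇒ ∉ W
candidate 2: n = (0, 3, -3, 0) → π⊥ ≈ (-2.12132, +5.12132); max(|x|,|y|,|x±y|/√2) = 5.12132 > 1.5 ⇒ ∉ W
candidate 3: n = (1, 1, -1, 1) → π⊥ ≈ (+1.00000, +2.41421); max(|x|,|y|,|x±y|/√2) = 2.41421 > 1.5 ⇒ ∉ W
candidate 4: n = (-1, -1, -1, -1) → π⊥ ≈ (-1.00000, -0.41421); max(|x|,|y|,|x±y|/√2) = 1.00000 ≤ 1.5 ⇒ ∈ W
candidate 5: n = (-3, -2, 1, 1) → π⊥ ≈ (-0.87868, -1.70711); max(|x|,|y|,|x±y|/√2) = 1.82843 > 1.5 ⇒ ∉ W
candidate 6: n = (0, -1, 0, -1) → π⊥ ≈ (+0.00000, -1.41421); max(|x|,|y|,|x±y|/√2) = 1.41421 ≤ 1.5 ⇒ ∈ W
candidate 7: n = (-1, -1, 1, -1) → π⊥ ≈ (-1.00000, -2.41421); max(|x|,|y|,|x±y|/√2) = 2.41421 > 1.5 ⇒ ∉ W
candidate 8: n = (-1, 0, -1, -1) → π⊥ ≈ (-1.70711, +0.29289); max(|x|,|y|,|x±y|/√2) = 1.70711 > 1.5 ⇒ ∉ W

4, 6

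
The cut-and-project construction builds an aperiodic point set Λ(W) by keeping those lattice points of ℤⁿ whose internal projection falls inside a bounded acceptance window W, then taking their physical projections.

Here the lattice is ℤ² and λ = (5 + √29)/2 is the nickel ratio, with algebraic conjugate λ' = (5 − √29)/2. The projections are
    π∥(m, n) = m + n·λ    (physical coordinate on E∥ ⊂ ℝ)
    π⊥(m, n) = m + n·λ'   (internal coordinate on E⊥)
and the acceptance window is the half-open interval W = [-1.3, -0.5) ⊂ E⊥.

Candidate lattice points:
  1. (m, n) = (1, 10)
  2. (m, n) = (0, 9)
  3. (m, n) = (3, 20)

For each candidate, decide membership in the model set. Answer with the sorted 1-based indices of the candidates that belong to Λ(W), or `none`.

Numerically λ ≈ 5.19258 and λ' = −1/λ ≈ -0.19258.
candidate 1: (m,n)=(1,10) → π∥ = 1+10·λ ≈ 52.92582, π⊥ = 1+10·λ' ≈ -0.92582 ∈ [-1.3, -0.5) ⇒ IN Λ
candidate 2: (m,n)=(0,9) → π∥ = 0+9·λ ≈ 46.73324, π⊥ = 0+9·λ' ≈ -1.73324 ∉ [-1.3, -0.5) ⇒ out
candidate 3: (m,n)=(3,20) → π∥ = 3+20·λ ≈ 106.85165, π⊥ = 3+20·λ' ≈ -0.85165 ∈ [-1.3, -0.5) ⇒ IN Λ

1, 3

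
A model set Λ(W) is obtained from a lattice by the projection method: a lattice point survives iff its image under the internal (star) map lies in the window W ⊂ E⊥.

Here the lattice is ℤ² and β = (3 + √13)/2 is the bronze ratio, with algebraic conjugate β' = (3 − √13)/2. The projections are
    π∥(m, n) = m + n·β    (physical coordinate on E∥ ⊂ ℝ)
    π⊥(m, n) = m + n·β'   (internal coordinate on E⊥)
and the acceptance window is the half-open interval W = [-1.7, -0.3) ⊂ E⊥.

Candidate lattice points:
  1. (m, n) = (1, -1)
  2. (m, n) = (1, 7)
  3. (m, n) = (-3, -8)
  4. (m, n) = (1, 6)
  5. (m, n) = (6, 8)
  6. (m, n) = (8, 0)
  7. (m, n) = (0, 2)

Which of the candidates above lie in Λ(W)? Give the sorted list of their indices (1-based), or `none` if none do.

2, 3, 4, 7

β' = (3−√13)/2 ≈ -0.30278.
[1] lift (1,-1): star map gives 1.30278; window check -1.7 ≤ 1.30278 < -0.3 is false → out
[2] lift (1,7): star map gives -1.11943; window check -1.7 ≤ -1.11943 < -0.3 is true → IN Λ
[3] lift (-3,-8): star map gives -0.57779; window check -1.7 ≤ -0.57779 < -0.3 is true → IN Λ
[4] lift (1,6): star map gives -0.81665; window check -1.7 ≤ -0.81665 < -0.3 is true → IN Λ
[5] lift (6,8): star map gives 3.57779; window check -1.7 ≤ 3.57779 < -0.3 is false → out
[6] lift (8,0): star map gives 8.00000; window check -1.7 ≤ 8.00000 < -0.3 is false → out
[7] lift (0,2): star map gives -0.60555; window check -1.7 ≤ -0.60555 < -0.3 is true → IN Λ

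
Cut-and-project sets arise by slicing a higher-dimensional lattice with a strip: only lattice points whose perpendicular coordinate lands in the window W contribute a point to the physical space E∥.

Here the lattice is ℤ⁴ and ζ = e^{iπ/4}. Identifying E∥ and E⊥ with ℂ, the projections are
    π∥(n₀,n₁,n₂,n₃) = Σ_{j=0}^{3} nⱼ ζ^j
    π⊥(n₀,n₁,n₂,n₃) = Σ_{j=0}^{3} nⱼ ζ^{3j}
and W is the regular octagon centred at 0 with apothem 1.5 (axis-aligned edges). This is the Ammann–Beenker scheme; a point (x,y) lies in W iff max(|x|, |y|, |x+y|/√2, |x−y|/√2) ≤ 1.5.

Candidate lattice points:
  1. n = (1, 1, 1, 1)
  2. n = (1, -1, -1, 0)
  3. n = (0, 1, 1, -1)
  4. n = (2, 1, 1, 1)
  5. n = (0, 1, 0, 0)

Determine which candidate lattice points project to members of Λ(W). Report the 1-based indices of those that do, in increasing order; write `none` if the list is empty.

With ζ = e^{iπ/4} the internal vectors are ζ^0,ζ^3,ζ^6,ζ^9.
candidate 1: n = (1, 1, 1, 1) → π⊥ ≈ (+1.000000, +0.414214); max(|x|,|y|,|x±y|/√2) = 1.000000 ≤ 1.5 ⇒ ∈ W
candidate 2: n = (1, -1, -1, 0) → π⊥ ≈ (+1.707107, +0.292893); max(|x|,|y|,|x±y|/√2) = 1.707107 > 1.5 ⇒ ∉ W
candidate 3: n = (0, 1, 1, -1) → π⊥ ≈ (-1.414214, -1.000000); max(|x|,|y|,|x±y|/√2) = 1.707107 > 1.5 ⇒ ∉ W
candidate 4: n = (2, 1, 1, 1) → π⊥ ≈ (+2.000000, +0.414214); max(|x|,|y|,|x±y|/√2) = 2.000000 > 1.5 ⇒ ∉ W
candidate 5: n = (0, 1, 0, 0) → π⊥ ≈ (-0.707107, +0.707107); max(|x|,|y|,|x±y|/√2) = 1.000000 ≤ 1.5 ⇒ ∈ W

1, 5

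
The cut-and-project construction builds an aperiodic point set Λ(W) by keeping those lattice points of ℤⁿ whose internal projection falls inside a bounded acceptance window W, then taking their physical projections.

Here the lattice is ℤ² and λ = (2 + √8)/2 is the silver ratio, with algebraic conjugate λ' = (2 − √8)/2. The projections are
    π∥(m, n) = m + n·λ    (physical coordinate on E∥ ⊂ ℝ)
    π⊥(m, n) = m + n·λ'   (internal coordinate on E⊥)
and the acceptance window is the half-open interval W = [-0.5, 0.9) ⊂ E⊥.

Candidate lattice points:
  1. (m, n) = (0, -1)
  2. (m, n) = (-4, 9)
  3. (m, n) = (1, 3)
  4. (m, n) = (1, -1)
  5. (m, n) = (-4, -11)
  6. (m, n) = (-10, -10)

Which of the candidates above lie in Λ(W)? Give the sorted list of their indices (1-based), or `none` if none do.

1, 3, 5

Compute λ' = (2−√8)/2 = -0.4142, so π⊥(m,n) = m -0.4142·n.
[1] lift (0,-1): star map gives 0.4142; window check -0.5 ≤ 0.4142 < 0.9 is true → IN Λ
[2] lift (-4,9): star map gives -7.7279; window check -0.5 ≤ -7.7279 < 0.9 is false → out
[3] lift (1,3): star map gives -0.2426; window check -0.5 ≤ -0.2426 < 0.9 is true → IN Λ
[4] lift (1,-1): star map gives 1.4142; window check -0.5 ≤ 1.4142 < 0.9 is false → out
[5] lift (-4,-11): star map gives 0.5563; window check -0.5 ≤ 0.5563 < 0.9 is true → IN Λ
[6] lift (-10,-10): star map gives -5.8579; window check -0.5 ≤ -5.8579 < 0.9 is false → out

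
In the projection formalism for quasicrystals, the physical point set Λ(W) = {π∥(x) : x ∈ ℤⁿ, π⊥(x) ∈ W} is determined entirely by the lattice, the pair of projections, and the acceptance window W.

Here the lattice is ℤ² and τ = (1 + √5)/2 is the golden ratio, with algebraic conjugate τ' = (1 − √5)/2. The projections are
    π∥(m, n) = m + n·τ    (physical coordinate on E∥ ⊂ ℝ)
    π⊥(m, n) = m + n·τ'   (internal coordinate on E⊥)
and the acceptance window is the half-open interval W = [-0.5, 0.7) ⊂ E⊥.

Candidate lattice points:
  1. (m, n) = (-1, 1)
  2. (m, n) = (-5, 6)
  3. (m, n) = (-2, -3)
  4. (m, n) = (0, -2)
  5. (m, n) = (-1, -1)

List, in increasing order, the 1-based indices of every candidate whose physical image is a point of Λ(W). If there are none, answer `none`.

3, 5

Numerically τ ≈ 1.6180 and τ' = −1/τ ≈ -0.6180.
candidate 1: (m,n)=(-1,1) → π∥ = -1+1·τ ≈ 0.6180, π⊥ = -1+1·τ' ≈ -1.6180 ∉ [-0.5, 0.7) ⇒ out
candidate 2: (m,n)=(-5,6) → π∥ = -5+6·τ ≈ 4.7082, π⊥ = -5+6·τ' ≈ -8.7082 ∉ [-0.5, 0.7) ⇒ out
candidate 3: (m,n)=(-2,-3) → π∥ = -2-3·τ ≈ -6.8541, π⊥ = -2-3·τ' ≈ -0.1459 ∈ [-0.5, 0.7) ⇒ IN Λ
candidate 4: (m,n)=(0,-2) → π∥ = 0-2·τ ≈ -3.2361, π⊥ = 0-2·τ' ≈ 1.2361 ∉ [-0.5, 0.7) ⇒ out
candidate 5: (m,n)=(-1,-1) → π∥ = -1-1·τ ≈ -2.6180, π⊥ = -1-1·τ' ≈ -0.3820 ∈ [-0.5, 0.7) ⇒ IN Λ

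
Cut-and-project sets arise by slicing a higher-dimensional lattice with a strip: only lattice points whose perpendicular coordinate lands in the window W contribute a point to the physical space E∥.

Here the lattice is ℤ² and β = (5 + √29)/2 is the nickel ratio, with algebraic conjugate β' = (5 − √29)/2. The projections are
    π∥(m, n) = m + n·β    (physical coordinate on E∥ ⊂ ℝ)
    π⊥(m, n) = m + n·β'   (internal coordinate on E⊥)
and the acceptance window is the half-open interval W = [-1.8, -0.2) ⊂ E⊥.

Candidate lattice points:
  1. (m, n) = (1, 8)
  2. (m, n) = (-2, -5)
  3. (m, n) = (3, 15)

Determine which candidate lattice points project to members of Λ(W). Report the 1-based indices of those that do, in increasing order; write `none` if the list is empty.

Numerically β ≈ 5.192582 and β' = −1/β ≈ -0.192582.
[1] lift (1,8): star map gives -0.540659; window check -1.8 ≤ -0.540659 < -0.2 is true → IN Λ
[2] lift (-2,-5): star map gives -1.037088; window check -1.8 ≤ -1.037088 < -0.2 is true → IN Λ
[3] lift (3,15): star map gives 0.111264; window check -1.8 ≤ 0.111264 < -0.2 is false → out

1, 2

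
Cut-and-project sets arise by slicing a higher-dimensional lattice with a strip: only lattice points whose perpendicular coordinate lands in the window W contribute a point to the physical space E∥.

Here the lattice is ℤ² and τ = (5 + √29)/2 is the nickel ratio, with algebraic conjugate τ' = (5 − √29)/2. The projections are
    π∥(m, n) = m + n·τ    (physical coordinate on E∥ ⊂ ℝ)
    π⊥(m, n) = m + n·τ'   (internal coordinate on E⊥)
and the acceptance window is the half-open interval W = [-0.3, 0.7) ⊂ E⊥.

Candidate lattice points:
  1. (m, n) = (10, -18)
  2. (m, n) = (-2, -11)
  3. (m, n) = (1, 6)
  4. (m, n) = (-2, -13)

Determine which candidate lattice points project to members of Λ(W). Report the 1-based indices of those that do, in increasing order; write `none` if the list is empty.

2, 3, 4

τ' = (5−√29)/2 ≈ -0.1926.
[1] lift (10,-18): star map gives 13.4665; window check -0.3 ≤ 13.4665 < 0.7 is false → out
[2] lift (-2,-11): star map gives 0.1184; window check -0.3 ≤ 0.1184 < 0.7 is true → IN Λ
[3] lift (1,6): star map gives -0.1555; window check -0.3 ≤ -0.1555 < 0.7 is true → IN Λ
[4] lift (-2,-13): star map gives 0.5036; window check -0.3 ≤ 0.5036 < 0.7 is true → IN Λ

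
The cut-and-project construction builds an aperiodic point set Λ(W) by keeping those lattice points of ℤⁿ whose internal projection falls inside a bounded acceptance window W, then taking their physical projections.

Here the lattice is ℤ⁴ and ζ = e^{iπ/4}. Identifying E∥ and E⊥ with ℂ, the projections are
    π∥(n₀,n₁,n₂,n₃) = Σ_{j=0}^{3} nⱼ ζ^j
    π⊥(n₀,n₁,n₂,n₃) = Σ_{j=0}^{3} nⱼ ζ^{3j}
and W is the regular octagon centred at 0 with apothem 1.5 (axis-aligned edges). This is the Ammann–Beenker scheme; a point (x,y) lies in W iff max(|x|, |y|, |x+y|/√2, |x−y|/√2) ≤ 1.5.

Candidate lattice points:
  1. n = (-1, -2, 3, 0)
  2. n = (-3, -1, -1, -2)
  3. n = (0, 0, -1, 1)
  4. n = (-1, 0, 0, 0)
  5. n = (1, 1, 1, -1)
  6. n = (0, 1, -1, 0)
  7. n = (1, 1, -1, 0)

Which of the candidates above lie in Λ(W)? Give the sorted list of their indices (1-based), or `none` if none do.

4, 5

π⊥(n) = n₀ + n₁ζ³ + n₂ζ⁶ + n₃ζ⁹ where ζ = e^{iπ/4}.
candidate 1: n = (-1, -2, 3, 0) → π⊥ ≈ (+0.414214, -4.414214); max(|x|,|y|,|x±y|/√2) = 4.414214 > 1.5 ⇒ ∉ W
candidate 2: n = (-3, -1, -1, -2) → π⊥ ≈ (-3.707107, -1.121320); max(|x|,|y|,|x±y|/√2) = 3.707107 > 1.5 ⇒ ∉ W
candidate 3: n = (0, 0, -1, 1) → π⊥ ≈ (+0.707107, +1.707107); max(|x|,|y|,|x±y|/√2) = 1.707107 > 1.5 ⇒ ∉ W
candidate 4: n = (-1, 0, 0, 0) → π⊥ ≈ (-1.000000, +0.000000); max(|x|,|y|,|x±y|/√2) = 1.000000 ≤ 1.5 ⇒ ∈ W
candidate 5: n = (1, 1, 1, -1) → π⊥ ≈ (-0.414214, -1.000000); max(|x|,|y|,|x±y|/√2) = 1.000000 ≤ 1.5 ⇒ ∈ W
candidate 6: n = (0, 1, -1, 0) → π⊥ ≈ (-0.707107, +1.707107); max(|x|,|y|,|x±y|/√2) = 1.707107 > 1.5 ⇒ ∉ W
candidate 7: n = (1, 1, -1, 0) → π⊥ ≈ (+0.292893, +1.707107); max(|x|,|y|,|x±y|/√2) = 1.707107 > 1.5 ⇒ ∉ W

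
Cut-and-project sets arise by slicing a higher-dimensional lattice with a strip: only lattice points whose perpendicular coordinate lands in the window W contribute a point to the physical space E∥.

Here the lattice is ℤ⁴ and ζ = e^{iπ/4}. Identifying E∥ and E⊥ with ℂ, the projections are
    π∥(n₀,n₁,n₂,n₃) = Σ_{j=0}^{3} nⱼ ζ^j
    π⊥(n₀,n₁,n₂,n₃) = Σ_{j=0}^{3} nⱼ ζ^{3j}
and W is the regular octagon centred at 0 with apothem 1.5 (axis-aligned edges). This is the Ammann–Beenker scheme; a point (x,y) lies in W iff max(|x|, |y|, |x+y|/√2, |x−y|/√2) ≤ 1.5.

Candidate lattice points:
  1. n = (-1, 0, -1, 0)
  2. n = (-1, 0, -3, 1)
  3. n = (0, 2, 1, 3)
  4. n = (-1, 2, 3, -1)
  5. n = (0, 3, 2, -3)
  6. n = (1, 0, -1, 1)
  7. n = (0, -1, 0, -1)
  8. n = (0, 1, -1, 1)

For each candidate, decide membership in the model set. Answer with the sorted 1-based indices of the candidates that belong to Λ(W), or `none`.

π⊥(n) = n₀ + n₁ζ³ + n₂ζ⁶ + n₃ζ⁹ where ζ = e^{iπ/4}.
candidate 1: n = (-1, 0, -1, 0) → π⊥ ≈ (-1.000000, +1.000000); max(|x|,|y|,|x±y|/√2) = 1.414214 ≤ 1.5 ⇒ ∈ W
candidate 2: n = (-1, 0, -3, 1) → π⊥ ≈ (-0.292893, +3.707107); max(|x|,|y|,|x±y|/√2) = 3.707107 > 1.5 ⇒ ∉ W
candidate 3: n = (0, 2, 1, 3) → π⊥ ≈ (+0.707107, +2.535534); max(|x|,|y|,|x±y|/√2) = 2.535534 > 1.5 ⇒ ∉ W
candidate 4: n = (-1, 2, 3, -1) → π⊥ ≈ (-3.121320, -2.292893); max(|x|,|y|,|x±y|/√2) = 3.828427 > 1.5 ⇒ ∉ W
candidate 5: n = (0, 3, 2, -3) → π⊥ ≈ (-4.242641, -2.000000); max(|x|,|y|,|x±y|/√2) = 4.414214 > 1.5 ⇒ ∉ W
candidate 6: n = (1, 0, -1, 1) → π⊥ ≈ (+1.707107, +1.707107); max(|x|,|y|,|x±y|/√2) = 2.414214 > 1.5 ⇒ ∉ W
candidate 7: n = (0, -1, 0, -1) → π⊥ ≈ (+0.000000, -1.414214); max(|x|,|y|,|x±y|/√2) = 1.414214 ≤ 1.5 ⇒ ∈ W
candidate 8: n = (0, 1, -1, 1) → π⊥ ≈ (+0.000000, +2.414214); max(|x|,|y|,|x±y|/√2) = 2.414214 > 1.5 ⇒ ∉ W

1, 7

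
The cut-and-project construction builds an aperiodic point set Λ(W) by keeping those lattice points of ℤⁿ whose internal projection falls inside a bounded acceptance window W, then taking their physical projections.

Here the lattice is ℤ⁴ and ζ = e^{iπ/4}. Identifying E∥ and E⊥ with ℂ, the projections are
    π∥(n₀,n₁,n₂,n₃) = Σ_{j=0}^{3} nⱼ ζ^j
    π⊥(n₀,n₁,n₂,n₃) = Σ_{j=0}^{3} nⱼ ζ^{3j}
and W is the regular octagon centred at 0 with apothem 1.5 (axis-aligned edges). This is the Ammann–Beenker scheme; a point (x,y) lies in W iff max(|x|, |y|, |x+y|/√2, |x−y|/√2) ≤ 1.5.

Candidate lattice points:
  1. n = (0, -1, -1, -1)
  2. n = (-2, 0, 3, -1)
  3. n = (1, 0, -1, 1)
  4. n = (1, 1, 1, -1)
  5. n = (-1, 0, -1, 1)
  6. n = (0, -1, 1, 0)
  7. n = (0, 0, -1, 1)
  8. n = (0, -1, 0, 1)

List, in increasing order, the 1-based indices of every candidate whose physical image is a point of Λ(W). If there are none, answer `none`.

1, 4, 8

With ζ = e^{iπ/4} the internal vectors are ζ^0,ζ^3,ζ^6,ζ^9.
#1 (0, -1, -1, -1): internal (0.0000, -0.4142); octagon support 0.4142 vs apothem 1.5 → ∈ W
#2 (-2, 0, 3, -1): internal (-2.7071, -3.7071); octagon support 4.5355 vs apothem 1.5 → ∉ W
#3 (1, 0, -1, 1): internal (1.7071, 1.7071); octagon support 2.4142 vs apothem 1.5 → ∉ W
#4 (1, 1, 1, -1): internal (-0.4142, -1.0000); octagon support 1.0000 vs apothem 1.5 → ∈ W
#5 (-1, 0, -1, 1): internal (-0.2929, 1.7071); octagon support 1.7071 vs apothem 1.5 → ∉ W
#6 (0, -1, 1, 0): internal (0.7071, -1.7071); octagon support 1.7071 vs apothem 1.5 → ∉ W
#7 (0, 0, -1, 1): internal (0.7071, 1.7071); octagon support 1.7071 vs apothem 1.5 → ∉ W
#8 (0, -1, 0, 1): internal (1.4142, 0.0000); octagon support 1.4142 vs apothem 1.5 → ∈ W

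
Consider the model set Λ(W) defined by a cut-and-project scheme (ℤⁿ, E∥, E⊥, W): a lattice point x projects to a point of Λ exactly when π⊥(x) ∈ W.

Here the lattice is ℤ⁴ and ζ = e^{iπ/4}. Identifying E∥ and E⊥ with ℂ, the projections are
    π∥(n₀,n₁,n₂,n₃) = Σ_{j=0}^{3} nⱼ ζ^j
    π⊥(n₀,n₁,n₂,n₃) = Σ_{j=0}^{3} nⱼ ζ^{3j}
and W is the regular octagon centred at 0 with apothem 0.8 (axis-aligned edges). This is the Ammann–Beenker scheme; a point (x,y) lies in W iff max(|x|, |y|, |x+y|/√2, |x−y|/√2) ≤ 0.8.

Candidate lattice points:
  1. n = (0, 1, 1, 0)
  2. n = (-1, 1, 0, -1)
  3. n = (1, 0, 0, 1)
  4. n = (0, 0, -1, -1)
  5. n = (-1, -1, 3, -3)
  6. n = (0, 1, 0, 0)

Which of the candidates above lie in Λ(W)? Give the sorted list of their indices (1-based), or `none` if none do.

1, 4

Internal map: ζ^{3j} for j=0..3 gives (1,0), (−√2/2,√2/2), (0,−1), (√2/2,√2/2).
candidate 1: n = (0, 1, 1, 0) → π⊥ ≈ (-0.70711, -0.29289); max(|x|,|y|,|x±y|/√2) = 0.70711 ≤ 0.8 ⇒ ∈ W
candidate 2: n = (-1, 1, 0, -1) → π⊥ ≈ (-2.41421, +0.00000); max(|x|,|y|,|x±y|/√2) = 2.41421 > 0.8 ⇒ ∉ W
candidate 3: n = (1, 0, 0, 1) → π⊥ ≈ (+1.70711, +0.70711); max(|x|,|y|,|x±y|/√2) = 1.70711 > 0.8 ⇒ ∉ W
candidate 4: n = (0, 0, -1, -1) → π⊥ ≈ (-0.70711, +0.29289); max(|x|,|y|,|x±y|/√2) = 0.70711 ≤ 0.8 ⇒ ∈ W
candidate 5: n = (-1, -1, 3, -3) → π⊥ ≈ (-2.41421, -5.82843); max(|x|,|y|,|x±y|/√2) = 5.82843 > 0.8 ⇒ ∉ W
candidate 6: n = (0, 1, 0, 0) → π⊥ ≈ (-0.70711, +0.70711); max(|x|,|y|,|x±y|/√2) = 1.00000 > 0.8 ⇒ ∉ W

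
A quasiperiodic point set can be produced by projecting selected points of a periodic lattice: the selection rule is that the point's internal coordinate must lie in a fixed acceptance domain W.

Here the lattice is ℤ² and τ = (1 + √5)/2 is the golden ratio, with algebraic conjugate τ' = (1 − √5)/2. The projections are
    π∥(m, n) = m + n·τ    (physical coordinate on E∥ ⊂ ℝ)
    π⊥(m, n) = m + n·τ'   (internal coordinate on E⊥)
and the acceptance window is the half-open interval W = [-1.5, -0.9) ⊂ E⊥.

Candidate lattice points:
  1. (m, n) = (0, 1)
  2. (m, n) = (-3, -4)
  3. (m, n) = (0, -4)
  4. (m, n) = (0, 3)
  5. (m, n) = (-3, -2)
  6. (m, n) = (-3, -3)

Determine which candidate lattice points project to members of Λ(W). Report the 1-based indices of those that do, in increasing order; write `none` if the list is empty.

Compute τ' = (1−√5)/2 = -0.618034, so π⊥(m,n) = m -0.618034·n.
[1] lift (0,1): star map gives -0.618034; window check -1.5 ≤ -0.618034 < -0.9 is false → out
[2] lift (-3,-4): star map gives -0.527864; window check -1.5 ≤ -0.527864 < -0.9 is false → out
[3] lift (0,-4): star map gives 2.472136; window check -1.5 ≤ 2.472136 < -0.9 is false → out
[4] lift (0,3): star map gives -1.854102; window check -1.5 ≤ -1.854102 < -0.9 is false → out
[5] lift (-3,-2): star map gives -1.763932; window check -1.5 ≤ -1.763932 < -0.9 is false → out
[6] lift (-3,-3): star map gives -1.145898; window check -1.5 ≤ -1.145898 < -0.9 is true → IN Λ

6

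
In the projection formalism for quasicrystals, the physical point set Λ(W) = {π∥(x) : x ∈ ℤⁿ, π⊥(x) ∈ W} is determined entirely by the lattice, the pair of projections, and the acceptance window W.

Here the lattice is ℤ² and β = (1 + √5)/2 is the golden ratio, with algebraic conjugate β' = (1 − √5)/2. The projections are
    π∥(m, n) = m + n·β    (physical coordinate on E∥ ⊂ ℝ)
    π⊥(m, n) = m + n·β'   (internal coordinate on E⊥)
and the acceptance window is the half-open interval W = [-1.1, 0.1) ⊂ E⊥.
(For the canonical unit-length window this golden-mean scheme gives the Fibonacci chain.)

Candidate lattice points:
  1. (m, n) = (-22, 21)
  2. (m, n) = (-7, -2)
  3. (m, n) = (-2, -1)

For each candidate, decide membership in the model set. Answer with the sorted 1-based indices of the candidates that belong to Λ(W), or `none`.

Numerically β ≈ 1.61803 and β' = −1/β ≈ -0.61803.
candidate 1: (m,n)=(-22,21) → π∥ = -22+21·β ≈ 11.97871, π⊥ = -22+21·β' ≈ -34.97871 ∉ [-1.1, 0.1) ⇒ out
candidate 2: (m,n)=(-7,-2) → π∥ = -7-2·β ≈ -10.23607, π⊥ = -7-2·β' ≈ -5.76393 ∉ [-1.1, 0.1) ⇒ out
candidate 3: (m,n)=(-2,-1) → π∥ = -2-1·β ≈ -3.61803, π⊥ = -2-1·β' ≈ -1.38197 ∉ [-1.1, 0.1) ⇒ out

none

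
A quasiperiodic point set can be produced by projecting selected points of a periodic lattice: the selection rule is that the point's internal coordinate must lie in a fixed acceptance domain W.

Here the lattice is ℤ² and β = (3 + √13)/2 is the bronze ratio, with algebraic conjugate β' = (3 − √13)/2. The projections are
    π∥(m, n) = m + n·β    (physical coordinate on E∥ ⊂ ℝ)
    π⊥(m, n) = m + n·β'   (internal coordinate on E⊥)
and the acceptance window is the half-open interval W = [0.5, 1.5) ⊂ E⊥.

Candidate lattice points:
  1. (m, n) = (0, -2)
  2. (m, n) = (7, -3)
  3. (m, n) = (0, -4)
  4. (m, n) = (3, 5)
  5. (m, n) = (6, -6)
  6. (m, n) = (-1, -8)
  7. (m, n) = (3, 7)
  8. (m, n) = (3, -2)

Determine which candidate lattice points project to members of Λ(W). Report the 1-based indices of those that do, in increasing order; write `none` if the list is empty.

1, 3, 4, 6, 7

β' = (3−√13)/2 ≈ -0.30278.
[1] lift (0,-2): star map gives 0.60555; window check 0.5 ≤ 0.60555 < 1.5 is true → IN Λ
[2] lift (7,-3): star map gives 7.90833; window check 0.5 ≤ 7.90833 < 1.5 is false → out
[3] lift (0,-4): star map gives 1.21110; window check 0.5 ≤ 1.21110 < 1.5 is true → IN Λ
[4] lift (3,5): star map gives 1.48612; window check 0.5 ≤ 1.48612 < 1.5 is true → IN Λ
[5] lift (6,-6): star map gives 7.81665; window check 0.5 ≤ 7.81665 < 1.5 is false → out
[6] lift (-1,-8): star map gives 1.42221; window check 0.5 ≤ 1.42221 < 1.5 is true → IN Λ
[7] lift (3,7): star map gives 0.88057; window check 0.5 ≤ 0.88057 < 1.5 is true → IN Λ
[8] lift (3,-2): star map gives 3.60555; window check 0.5 ≤ 3.60555 < 1.5 is false → out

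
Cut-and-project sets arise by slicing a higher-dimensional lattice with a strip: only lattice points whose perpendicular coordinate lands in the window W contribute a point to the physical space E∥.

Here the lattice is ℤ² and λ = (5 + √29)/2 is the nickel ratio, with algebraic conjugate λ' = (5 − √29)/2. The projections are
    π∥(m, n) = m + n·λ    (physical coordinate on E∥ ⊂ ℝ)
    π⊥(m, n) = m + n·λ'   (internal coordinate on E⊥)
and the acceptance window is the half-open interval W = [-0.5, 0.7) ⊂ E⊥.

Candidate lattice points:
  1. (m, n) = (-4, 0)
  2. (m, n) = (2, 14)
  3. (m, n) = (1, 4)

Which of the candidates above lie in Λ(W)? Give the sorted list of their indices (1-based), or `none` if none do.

Numerically λ ≈ 5.19258 and λ' = −1/λ ≈ -0.19258.
#1 (-4,0): internal coord -4 + (0)·λ' = -4.00000; -4.00000 ∉ [-0.5, 0.7) → out
#2 (2,14): internal coord 2 + (14)·λ' = -0.69615; -0.69615 ∉ [-0.5, 0.7) → out
#3 (1,4): internal coord 1 + (4)·λ' = +0.22967; +0.22967 ∈ [-0.5, 0.7) → IN Λ

3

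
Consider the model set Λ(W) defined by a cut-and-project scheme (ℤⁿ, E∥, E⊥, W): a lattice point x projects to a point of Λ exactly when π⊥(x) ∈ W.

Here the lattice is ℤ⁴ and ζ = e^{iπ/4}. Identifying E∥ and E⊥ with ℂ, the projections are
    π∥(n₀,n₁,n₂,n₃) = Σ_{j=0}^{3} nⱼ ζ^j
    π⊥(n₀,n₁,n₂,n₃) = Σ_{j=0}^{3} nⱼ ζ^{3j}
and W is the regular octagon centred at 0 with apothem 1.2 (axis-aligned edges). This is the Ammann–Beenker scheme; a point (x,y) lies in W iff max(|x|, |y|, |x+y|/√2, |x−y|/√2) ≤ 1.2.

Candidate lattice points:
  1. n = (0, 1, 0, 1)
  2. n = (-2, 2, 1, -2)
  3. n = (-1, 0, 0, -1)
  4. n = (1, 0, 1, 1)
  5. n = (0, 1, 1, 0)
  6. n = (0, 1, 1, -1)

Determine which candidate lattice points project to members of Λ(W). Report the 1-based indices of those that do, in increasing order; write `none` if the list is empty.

5

With ζ = e^{iπ/4} the internal vectors are ζ^0,ζ^3,ζ^6,ζ^9.
#1 (0, 1, 0, 1): internal (0.00000, 1.41421); octagon support 1.41421 vs apothem 1.2 → ∉ W
#2 (-2, 2, 1, -2): internal (-4.82843, -1.00000); octagon support 4.82843 vs apothem 1.2 → ∉ W
#3 (-1, 0, 0, -1): internal (-1.70711, -0.70711); octagon support 1.70711 vs apothem 1.2 → ∉ W
#4 (1, 0, 1, 1): internal (1.70711, -0.29289); octagon support 1.70711 vs apothem 1.2 → ∉ W
#5 (0, 1, 1, 0): internal (-0.70711, -0.29289); octagon support 0.70711 vs apothem 1.2 → ∈ W
#6 (0, 1, 1, -1): internal (-1.41421, -1.00000); octagon support 1.70711 vs apothem 1.2 → ∉ W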